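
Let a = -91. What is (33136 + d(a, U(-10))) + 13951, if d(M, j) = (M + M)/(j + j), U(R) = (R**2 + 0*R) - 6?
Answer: 4426087/94 ≈ 47086.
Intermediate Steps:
U(R) = -6 + R**2 (U(R) = (R**2 + 0) - 6 = R**2 - 6 = -6 + R**2)
d(M, j) = M/j (d(M, j) = (2*M)/((2*j)) = (2*M)*(1/(2*j)) = M/j)
(33136 + d(a, U(-10))) + 13951 = (33136 - 91/(-6 + (-10)**2)) + 13951 = (33136 - 91/(-6 + 100)) + 13951 = (33136 - 91/94) + 13951 = 3114693/94 + 13951 = 4426087/94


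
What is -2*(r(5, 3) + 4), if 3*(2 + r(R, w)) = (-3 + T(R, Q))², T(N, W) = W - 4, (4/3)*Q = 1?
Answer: -721/24 ≈ -30.042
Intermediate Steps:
Q = ¾ (Q = (¾)*1 = ¾ ≈ 0.75000)
T(N, W) = -4 + W
r(R, w) = 529/48 (r(R, w) = -2 + (-3 + (-4 + ¾))²/3 = -2 + (-3 - 13/4)²/3 = -2 + (-25/4)²/3 = -2 + (⅓)*(625/16) = -2 + 625/48 = 529/48)
-2*(r(5, 3) + 4) = -2*(529/48 + 4) = -2*721/48 = -721/24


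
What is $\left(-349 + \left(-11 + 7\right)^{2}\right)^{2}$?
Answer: $110889$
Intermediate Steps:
$\left(-349 + \left(-11 + 7\right)^{2}\right)^{2} = \left(-349 + \left(-4\right)^{2}\right)^{2} = \left(-349 + 16\right)^{2} = \left(-333\right)^{2} = 110889$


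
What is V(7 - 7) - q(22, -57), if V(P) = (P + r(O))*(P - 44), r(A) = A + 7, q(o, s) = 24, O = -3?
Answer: -200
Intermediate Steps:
r(A) = 7 + A
V(P) = (-44 + P)*(4 + P) (V(P) = (P + (7 - 3))*(P - 44) = (P + 4)*(-44 + P) = (4 + P)*(-44 + P) = (-44 + P)*(4 + P))
V(7 - 7) - q(22, -57) = (-176 + (7 - 7)**2 - 40*(7 - 7)) - 1*24 = (-176 + 0**2 - 40*0) - 24 = (-176 + 0 + 0) - 24 = -176 - 24 = -200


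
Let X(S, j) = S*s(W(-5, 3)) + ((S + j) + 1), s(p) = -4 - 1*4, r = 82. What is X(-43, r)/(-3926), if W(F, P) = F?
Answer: -192/1963 ≈ -0.097809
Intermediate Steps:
s(p) = -8 (s(p) = -4 - 4 = -8)
X(S, j) = 1 + j - 7*S (X(S, j) = S*(-8) + ((S + j) + 1) = -8*S + (1 + S + j) = 1 + j - 7*S)
X(-43, r)/(-3926) = (1 + 82 - 7*(-43))/(-3926) = (1 + 82 + 301)*(-1/3926) = 384*(-1/3926) = -192/1963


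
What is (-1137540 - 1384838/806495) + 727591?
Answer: -330623203593/806495 ≈ -4.0995e+5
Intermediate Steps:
(-1137540 - 1384838/806495) + 727591 = -917421707138/806495 + 727591 = -330623203593/806495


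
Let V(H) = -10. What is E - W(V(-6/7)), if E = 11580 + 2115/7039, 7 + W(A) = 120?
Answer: 80718328/7039 ≈ 11467.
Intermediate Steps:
W(A) = 113 (W(A) = -7 + 120 = 113)
E = 81513735/7039 (E = 11580 + 2115*(1/7039) = 11580 + 2115/7039 = 81513735/7039 ≈ 11580.)
E - W(V(-6/7)) = 81513735/7039 - 1*113 = 81513735/7039 - 113 = 80718328/7039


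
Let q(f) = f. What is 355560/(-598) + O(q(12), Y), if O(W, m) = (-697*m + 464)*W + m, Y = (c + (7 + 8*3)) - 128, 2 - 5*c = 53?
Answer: 1347723092/1495 ≈ 9.0149e+5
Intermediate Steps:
c = -51/5 (c = ⅖ - ⅕*53 = ⅖ - 53/5 = -51/5 ≈ -10.200)
Y = -536/5 (Y = (-51/5 + (7 + 8*3)) - 128 = (-51/5 + (7 + 24)) - 128 = (-51/5 + 31) - 128 = 104/5 - 128 = -536/5 ≈ -107.20)
O(W, m) = m + W*(464 - 697*m) (O(W, m) = (464 - 697*m)*W + m = W*(464 - 697*m) + m = m + W*(464 - 697*m))
355560/(-598) + O(q(12), Y) = 355560/(-598) + (-536/5 + 464*12 - 697*12*(-536/5)) = 355560*(-1/598) + (-536/5 + 5568 + 4483104/5) = -177780/299 + 4510408/5 = 1347723092/1495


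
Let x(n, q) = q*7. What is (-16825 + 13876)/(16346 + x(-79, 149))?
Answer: -2949/17389 ≈ -0.16959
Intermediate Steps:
x(n, q) = 7*q
(-16825 + 13876)/(16346 + x(-79, 149)) = (-16825 + 13876)/(16346 + 7*149) = -2949/(16346 + 1043) = -2949/17389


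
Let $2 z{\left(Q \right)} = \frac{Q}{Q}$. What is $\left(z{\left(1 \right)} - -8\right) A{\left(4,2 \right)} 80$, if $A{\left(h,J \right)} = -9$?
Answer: $-6120$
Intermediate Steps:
$z{\left(Q \right)} = \frac{1}{2}$ ($z{\left(Q \right)} = \frac{Q \frac{1}{Q}}{2} = \frac{1}{2} \cdot 1 = \frac{1}{2}$)
$\left(z{\left(1 \right)} - -8\right) A{\left(4,2 \right)} 80 = \left(\frac{1}{2} - -8\right) \left(-9\right) 80 = \left(\frac{1}{2} + 8\right) \left(-9\right) 80 = \frac{17}{2} \left(-9\right) 80 = \left(- \frac{153}{2}\right) 80 = -6120$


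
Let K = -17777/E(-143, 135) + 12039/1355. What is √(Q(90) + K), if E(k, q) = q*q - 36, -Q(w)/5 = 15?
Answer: I*√4528220431934995/8215365 ≈ 8.191*I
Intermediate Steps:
Q(w) = -75 (Q(w) = -5*15 = -75)
E(k, q) = -36 + q² (E(k, q) = q² - 36 = -36 + q²)
K = 194889536/24646095 (K = -17777/(-36 + 135²) + 12039/1355 = -17777/(-36 + 18225) + 12039*(1/1355) = -17777/18189 + 12039/1355 = 194889536/24646095 ≈ 7.9075)
√(Q(90) + K) = √(-75 + 194889536/24646095) = √(-1653567589/24646095) = I*√4528220431934995/8215365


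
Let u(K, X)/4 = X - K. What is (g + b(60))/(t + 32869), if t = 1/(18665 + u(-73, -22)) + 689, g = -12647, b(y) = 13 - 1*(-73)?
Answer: -237013509/633205903 ≈ -0.37431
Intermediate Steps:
b(y) = 86 (b(y) = 13 + 73 = 86)
u(K, X) = -4*K + 4*X (u(K, X) = 4*(X - K) = -4*K + 4*X)
t = 13000742/18869 (t = 1/(18665 + (-4*(-73) + 4*(-22))) + 689 = 1/(18665 + (292 - 88)) + 689 = 1/(18665 + 204) + 689 = 1/18869 + 689 = 13000742/18869 ≈ 689.00)
(g + b(60))/(t + 32869) = (-12647 + 86)/(13000742/18869 + 32869) = -12561/633205903/18869 = -12561*18869/633205903 = -237013509/633205903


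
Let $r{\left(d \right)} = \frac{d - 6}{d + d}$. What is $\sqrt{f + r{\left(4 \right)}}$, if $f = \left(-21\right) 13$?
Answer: $\frac{i \sqrt{1093}}{2} \approx 16.53 i$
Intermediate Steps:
$r{\left(d \right)} = \frac{-6 + d}{2 d}$
$f = -273$
$\sqrt{f + r{\left(4 \right)}} = \sqrt{-273 + \frac{-6 + 4}{2 \cdot 4}} = \sqrt{-273 + \frac{1}{2} \cdot \frac{1}{4} \left(-2\right)} = \sqrt{-273 - \frac{1}{4}} = \sqrt{- \frac{1093}{4}} = \frac{i \sqrt{1093}}{2}$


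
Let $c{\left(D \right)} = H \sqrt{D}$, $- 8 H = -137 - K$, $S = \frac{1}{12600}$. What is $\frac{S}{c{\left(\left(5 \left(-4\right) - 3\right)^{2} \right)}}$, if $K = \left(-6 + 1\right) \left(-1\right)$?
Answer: $\frac{1}{5143950} \approx 1.944 \cdot 10^{-7}$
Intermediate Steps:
$K = 5$ ($K = \left(-5\right) \left(-1\right) = 5$)
$S = \frac{1}{12600} \approx 7.9365 \cdot 10^{-5}$
$H = \frac{71}{4}$ ($H = - \frac{-137 - 5}{8} = \left(- \frac{1}{8}\right) \left(-142\right) = \frac{71}{4} \approx 17.75$)
$c{\left(D \right)} = \frac{71 \sqrt{D}}{4}$
$\frac{S}{c{\left(\left(5 \left(-4\right) - 3\right)^{2} \right)}} = \frac{1}{12600 \frac{71 \sqrt{\left(5 \left(-4\right) - 3\right)^{2}}}{4}} = \frac{1}{12600 \frac{71 \sqrt{\left(-20 - 3\right)^{2}}}{4}} = \frac{1}{12600 \frac{71 \sqrt{\left(-23\right)^{2}}}{4}} = \frac{1}{12600 \frac{71 \sqrt{529}}{4}} = \frac{1}{12600 \cdot \frac{71}{4} \cdot 23} = \frac{1}{12600 \cdot \frac{1633}{4}} = \frac{1}{12600} \cdot \frac{4}{1633} = \frac{1}{5143950}$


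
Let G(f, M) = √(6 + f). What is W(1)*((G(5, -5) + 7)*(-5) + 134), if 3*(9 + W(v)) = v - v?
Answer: -891 + 45*√11 ≈ -741.75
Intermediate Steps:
W(v) = -9 (W(v) = -9 + (v - v)/3 = -9 + (⅓)*0 = -9 + 0 = -9)
W(1)*((G(5, -5) + 7)*(-5) + 134) = -9*((√(6 + 5) + 7)*(-5) + 134) = -9*((√11 + 7)*(-5) + 134) = -9*((7 + √11)*(-5) + 134) = -9*((-35 - 5*√11) + 134) = -9*(99 - 5*√11) = -891 + 45*√11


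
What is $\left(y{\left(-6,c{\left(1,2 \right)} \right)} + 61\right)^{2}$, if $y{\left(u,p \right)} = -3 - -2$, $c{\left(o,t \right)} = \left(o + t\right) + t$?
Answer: $3600$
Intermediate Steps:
$c{\left(o,t \right)} = o + 2 t$
$y{\left(u,p \right)} = -1$ ($y{\left(u,p \right)} = -3 + 2 = -1$)
$\left(y{\left(-6,c{\left(1,2 \right)} \right)} + 61\right)^{2} = \left(-1 + 61\right)^{2} = 60^{2} = 3600$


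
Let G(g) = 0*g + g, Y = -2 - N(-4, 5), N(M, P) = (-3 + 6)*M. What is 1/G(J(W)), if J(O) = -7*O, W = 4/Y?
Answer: -5/14 ≈ -0.35714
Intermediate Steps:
N(M, P) = 3*M
Y = 10 (Y = -2 - 3*(-4) = -2 - 1*(-12) = -2 + 12 = 10)
W = 2/5 (W = 4/10 = 4*(1/10) = 2/5 ≈ 0.40000)
G(g) = g (G(g) = 0 + g = g)
1/G(J(W)) = 1/(-7*2/5) = 1/(-14/5) = -5/14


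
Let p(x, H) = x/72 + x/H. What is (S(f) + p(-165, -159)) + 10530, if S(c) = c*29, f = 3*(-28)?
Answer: 10293973/1272 ≈ 8092.7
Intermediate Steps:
f = -84
S(c) = 29*c
p(x, H) = x/72 + x/H (p(x, H) = x*(1/72) + x/H = x/72 + x/H)
(S(f) + p(-165, -159)) + 10530 = (29*(-84) + ((1/72)*(-165) - 165/(-159))) + 10530 = (-2436 + (-55/24 - 165*(-1/159))) + 10530 = (-2436 + (-55/24 + 55/53)) + 10530 = (-2436 - 1595/1272) + 10530 = -3100187/1272 + 10530 = 10293973/1272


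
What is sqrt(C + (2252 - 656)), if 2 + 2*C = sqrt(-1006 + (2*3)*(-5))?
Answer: sqrt(1595 + I*sqrt(259)) ≈ 39.938 + 0.2015*I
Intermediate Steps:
C = -1 + I*sqrt(259) (C = -1 + sqrt(-1006 + (2*3)*(-5))/2 = -1 + sqrt(-1006 + 6*(-5))/2 = -1 + sqrt(-1006 - 30)/2 = -1 + sqrt(-1036)/2 = -1 + (2*I*sqrt(259))/2 = -1 + I*sqrt(259) ≈ -1.0 + 16.093*I)
sqrt(C + (2252 - 656)) = sqrt((-1 + I*sqrt(259)) + (2252 - 656)) = sqrt((-1 + I*sqrt(259)) + 1596) = sqrt(1595 + I*sqrt(259))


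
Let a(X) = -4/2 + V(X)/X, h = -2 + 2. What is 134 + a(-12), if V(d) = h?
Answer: 132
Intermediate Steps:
h = 0
V(d) = 0
a(X) = -2 (a(X) = -4/2 + 0/X = -4*½ + 0 = -2 + 0 = -2)
134 + a(-12) = 134 - 2 = 132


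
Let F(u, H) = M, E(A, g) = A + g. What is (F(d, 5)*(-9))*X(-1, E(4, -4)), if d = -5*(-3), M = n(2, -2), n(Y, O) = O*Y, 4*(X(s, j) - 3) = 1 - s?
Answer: 126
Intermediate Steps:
X(s, j) = 13/4 - s/4 (X(s, j) = 3 + (1 - s)/4 = 3 + (¼ - s/4) = 13/4 - s/4)
M = -4 (M = -2*2 = -4)
d = 15
F(u, H) = -4
(F(d, 5)*(-9))*X(-1, E(4, -4)) = (-4*(-9))*(13/4 - ¼*(-1)) = 36*(13/4 + ¼) = 36*(7/2) = 126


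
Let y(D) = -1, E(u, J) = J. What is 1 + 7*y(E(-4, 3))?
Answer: -6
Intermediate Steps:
1 + 7*y(E(-4, 3)) = 1 + 7*(-1) = 1 - 7 = -6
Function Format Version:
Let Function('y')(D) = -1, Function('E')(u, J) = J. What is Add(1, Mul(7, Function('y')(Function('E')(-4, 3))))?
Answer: -6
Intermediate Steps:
Add(1, Mul(7, Function('y')(Function('E')(-4, 3)))) = Add(1, Mul(7, -1)) = Add(1, -7) = -6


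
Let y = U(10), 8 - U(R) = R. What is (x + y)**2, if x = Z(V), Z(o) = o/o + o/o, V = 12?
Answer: 0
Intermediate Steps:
U(R) = 8 - R
y = -2 (y = 8 - 1*10 = 8 - 10 = -2)
Z(o) = 2 (Z(o) = 1 + 1 = 2)
x = 2
(x + y)**2 = (2 - 2)**2 = 0**2 = 0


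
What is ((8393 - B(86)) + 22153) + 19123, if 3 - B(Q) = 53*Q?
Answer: 54224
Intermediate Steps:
B(Q) = 3 - 53*Q
((8393 - B(86)) + 22153) + 19123 = ((8393 - (3 - 53*86)) + 22153) + 19123 = ((8393 - (3 - 4558)) + 22153) + 19123 = ((8393 - 1*(-4555)) + 22153) + 19123 = ((8393 + 4555) + 22153) + 19123 = (12948 + 22153) + 19123 = 35101 + 19123 = 54224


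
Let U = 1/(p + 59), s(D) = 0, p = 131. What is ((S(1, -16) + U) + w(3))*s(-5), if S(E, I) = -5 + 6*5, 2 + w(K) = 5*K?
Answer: 0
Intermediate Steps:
w(K) = -2 + 5*K
S(E, I) = 25 (S(E, I) = -5 + 30 = 25)
U = 1/190 (U = 1/(131 + 59) = 1/190 ≈ 0.0052632)
((S(1, -16) + U) + w(3))*s(-5) = ((25 + 1/190) + (-2 + 5*3))*0 = (4751/190 + (-2 + 15))*0 = (4751/190 + 13)*0 = (7221/190)*0 = 0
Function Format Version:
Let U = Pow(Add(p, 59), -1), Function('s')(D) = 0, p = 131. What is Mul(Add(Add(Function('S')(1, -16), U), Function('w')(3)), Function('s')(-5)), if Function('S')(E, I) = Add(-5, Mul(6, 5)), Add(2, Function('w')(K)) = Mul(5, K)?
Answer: 0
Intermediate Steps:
Function('w')(K) = Add(-2, Mul(5, K))
Function('S')(E, I) = 25 (Function('S')(E, I) = Add(-5, 30) = 25)
U = Rational(1, 190) (U = Pow(Add(131, 59), -1) = Pow(190, -1) = Rational(1, 190) ≈ 0.0052632)
Mul(Add(Add(Function('S')(1, -16), U), Function('w')(3)), Function('s')(-5)) = Mul(Add(Add(25, Rational(1, 190)), Add(-2, Mul(5, 3))), 0) = Mul(Add(Rational(4751, 190), Add(-2, 15)), 0) = Mul(Add(Rational(4751, 190), 13), 0) = Mul(Rational(7221, 190), 0) = 0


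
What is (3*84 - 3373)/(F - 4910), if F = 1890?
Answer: 3121/3020 ≈ 1.0334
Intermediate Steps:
(3*84 - 3373)/(F - 4910) = (3*84 - 3373)/(1890 - 4910) = (252 - 3373)/(-3020) = -3121*(-1/3020) = 3121/3020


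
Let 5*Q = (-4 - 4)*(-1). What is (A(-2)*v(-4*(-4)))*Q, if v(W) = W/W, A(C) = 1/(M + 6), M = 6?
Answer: 2/15 ≈ 0.13333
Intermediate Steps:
A(C) = 1/12 (A(C) = 1/(6 + 6) = 1/12)
v(W) = 1
Q = 8/5 (Q = ((-4 - 4)*(-1))/5 = (-8*(-1))/5 = (⅕)*8 = 8/5 ≈ 1.6000)
(A(-2)*v(-4*(-4)))*Q = ((1/12)*1)*(8/5) = (1/12)*(8/5) = 2/15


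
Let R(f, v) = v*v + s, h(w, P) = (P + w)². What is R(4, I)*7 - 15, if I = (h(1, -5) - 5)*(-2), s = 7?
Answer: 3422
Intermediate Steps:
I = -22 (I = ((-5 + 1)² - 5)*(-2) = ((-4)² - 5)*(-2) = (16 - 5)*(-2) = 11*(-2) = -22)
R(f, v) = 7 + v² (R(f, v) = v*v + 7 = v² + 7 = 7 + v²)
R(4, I)*7 - 15 = (7 + (-22)²)*7 - 15 = (7 + 484)*7 - 15 = 491*7 - 15 = 3437 - 15 = 3422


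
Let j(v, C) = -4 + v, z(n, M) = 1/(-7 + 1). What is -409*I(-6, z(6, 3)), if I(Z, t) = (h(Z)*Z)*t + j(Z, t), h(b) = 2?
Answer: 3272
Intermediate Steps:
z(n, M) = -1/6 (z(n, M) = 1/(-6) = -1/6)
I(Z, t) = -4 + Z + 2*Z*t (I(Z, t) = (2*Z)*t + (-4 + Z) = 2*Z*t + (-4 + Z) = -4 + Z + 2*Z*t)
-409*I(-6, z(6, 3)) = -409*(-4 - 6 + 2*(-6)*(-1/6)) = -409*(-4 - 6 + 2) = -409*(-8) = 3272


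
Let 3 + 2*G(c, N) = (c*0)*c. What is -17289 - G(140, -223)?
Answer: -34575/2 ≈ -17288.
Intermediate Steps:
G(c, N) = -3/2 (G(c, N) = -3/2 + ((c*0)*c)/2 = -3/2 + (0*c)/2 = -3/2 + (½)*0 = -3/2 + 0 = -3/2)
-17289 - G(140, -223) = -17289 - 1*(-3/2) = -17289 + 3/2 = -34575/2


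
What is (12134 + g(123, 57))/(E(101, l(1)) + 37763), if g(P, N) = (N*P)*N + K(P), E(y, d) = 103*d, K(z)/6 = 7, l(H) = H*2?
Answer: 411803/37969 ≈ 10.846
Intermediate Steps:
l(H) = 2*H
K(z) = 42 (K(z) = 6*7 = 42)
g(P, N) = 42 + P*N² (g(P, N) = (N*P)*N + 42 = P*N² + 42 = 42 + P*N²)
(12134 + g(123, 57))/(E(101, l(1)) + 37763) = (12134 + (42 + 123*57²))/(103*(2*1) + 37763) = (12134 + (42 + 123*3249))/(103*2 + 37763) = (12134 + (42 + 399627))/(206 + 37763) = (12134 + 399669)/37969 = 411803*(1/37969) = 411803/37969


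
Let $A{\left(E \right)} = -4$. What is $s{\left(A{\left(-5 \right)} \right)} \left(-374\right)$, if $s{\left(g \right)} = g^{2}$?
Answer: $-5984$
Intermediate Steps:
$s{\left(A{\left(-5 \right)} \right)} \left(-374\right) = \left(-4\right)^{2} \left(-374\right) = 16 \left(-374\right) = -5984$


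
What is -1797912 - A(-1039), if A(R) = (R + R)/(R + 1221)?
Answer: -163608953/91 ≈ -1.7979e+6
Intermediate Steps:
A(R) = 2*R/(1221 + R) (A(R) = (2*R)/(1221 + R) = 2*R/(1221 + R))
-1797912 - A(-1039) = -1797912 - 2*(-1039)/(1221 - 1039) = -1797912 - 2*(-1039)/182 = -1797912 - 1*(-1039/91) = -1797912 + 1039/91 = -163608953/91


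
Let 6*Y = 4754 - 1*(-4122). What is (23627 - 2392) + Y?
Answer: 68143/3 ≈ 22714.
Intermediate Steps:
Y = 4438/3 (Y = (4754 - 1*(-4122))/6 = (4754 + 4122)/6 = (⅙)*8876 = 4438/3 ≈ 1479.3)
(23627 - 2392) + Y = (23627 - 2392) + 4438/3 = 21235 + 4438/3 = 68143/3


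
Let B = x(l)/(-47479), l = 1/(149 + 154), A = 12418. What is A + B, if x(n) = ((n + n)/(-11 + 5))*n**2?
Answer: 49204220838186583/3962330555499 ≈ 12418.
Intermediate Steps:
l = 1/303 ≈ 0.0033003
x(n) = -n**3/3 (x(n) = ((2*n)/(-6))*n**2 = ((2*n)*(-1/6))*n**2 = (-n/3)*n**2 = -n**3/3)
B = 1/3962330555499 (B = -(1/303)**3/3/(-47479) = -1/3*1/27818127*(-1/47479) = -1/83454381*(-1/47479) = 1/3962330555499 ≈ 2.5238e-13)
A + B = 12418 + 1/3962330555499 = 49204220838186583/3962330555499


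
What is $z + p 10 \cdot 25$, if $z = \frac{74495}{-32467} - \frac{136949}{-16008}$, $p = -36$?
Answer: $- \frac{4674331816777}{519731736} \approx -8993.7$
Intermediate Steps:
$z = \frac{3253807223}{519731736}$ ($z = 74495 \left(- \frac{1}{32467}\right) - - \frac{136949}{16008} = - \frac{74495}{32467} + \frac{136949}{16008} = \frac{3253807223}{519731736} \approx 6.2606$)
$z + p 10 \cdot 25 = \frac{3253807223}{519731736} + \left(-36\right) 10 \cdot 25 = \frac{3253807223}{519731736} - 9000 = - \frac{4674331816777}{519731736}$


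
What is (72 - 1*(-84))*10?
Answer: 1560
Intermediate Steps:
(72 - 1*(-84))*10 = (72 + 84)*10 = 156*10 = 1560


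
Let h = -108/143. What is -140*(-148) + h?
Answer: 2962852/143 ≈ 20719.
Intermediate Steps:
h = -108/143 (h = -108*1/143 = -108/143 ≈ -0.75525)
-140*(-148) + h = -140*(-148) - 108/143 = 20720 - 108/143 = 2962852/143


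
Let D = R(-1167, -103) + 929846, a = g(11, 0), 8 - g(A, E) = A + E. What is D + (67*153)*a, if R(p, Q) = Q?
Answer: 898990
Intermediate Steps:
g(A, E) = 8 - A - E (g(A, E) = 8 - (A + E) = 8 + (-A - E) = 8 - A - E)
a = -3 (a = 8 - 1*11 - 1*0 = 8 - 11 + 0 = -3)
D = 929743 (D = -103 + 929846 = 929743)
D + (67*153)*a = 929743 + (67*153)*(-3) = 929743 + 10251*(-3) = 929743 - 30753 = 898990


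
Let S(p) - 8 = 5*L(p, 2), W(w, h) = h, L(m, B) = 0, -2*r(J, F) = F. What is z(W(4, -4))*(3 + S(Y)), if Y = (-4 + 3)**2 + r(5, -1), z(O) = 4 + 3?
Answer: 77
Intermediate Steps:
r(J, F) = -F/2
z(O) = 7
Y = 3/2 (Y = (-4 + 3)**2 - 1/2*(-1) = (-1)**2 + 1/2 = 1 + 1/2 = 3/2 ≈ 1.5000)
S(p) = 8 (S(p) = 8 + 5*0 = 8 + 0 = 8)
z(W(4, -4))*(3 + S(Y)) = 7*(3 + 8) = 7*11 = 77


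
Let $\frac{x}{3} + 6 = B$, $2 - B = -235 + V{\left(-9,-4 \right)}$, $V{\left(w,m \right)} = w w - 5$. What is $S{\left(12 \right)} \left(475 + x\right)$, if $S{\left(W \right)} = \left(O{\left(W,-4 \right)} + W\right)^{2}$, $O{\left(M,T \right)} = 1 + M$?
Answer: $587500$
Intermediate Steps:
$V{\left(w,m \right)} = -5 + w^{2}$ ($V{\left(w,m \right)} = w^{2} - 5 = -5 + w^{2}$)
$B = 161$ ($B = 2 - \left(-235 - \left(5 - \left(-9\right)^{2}\right)\right) = 2 - \left(-235 + \left(-5 + 81\right)\right) = 2 - \left(-235 + 76\right) = 2 - -159 = 2 + 159 = 161$)
$x = 465$ ($x = -18 + 3 \cdot 161 = -18 + 483 = 465$)
$S{\left(W \right)} = \left(1 + 2 W\right)^{2}$ ($S{\left(W \right)} = \left(\left(1 + W\right) + W\right)^{2} = \left(1 + 2 W\right)^{2}$)
$S{\left(12 \right)} \left(475 + x\right) = \left(1 + 2 \cdot 12\right)^{2} \left(475 + 465\right) = \left(1 + 24\right)^{2} \cdot 940 = 25^{2} \cdot 940 = 625 \cdot 940 = 587500$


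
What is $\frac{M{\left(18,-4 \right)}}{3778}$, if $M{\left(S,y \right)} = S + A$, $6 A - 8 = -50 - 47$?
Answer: $\frac{19}{22668} \approx 0.00083819$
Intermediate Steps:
$A = - \frac{89}{6}$ ($A = \frac{4}{3} + \frac{-50 - 47}{6} = \frac{4}{3} + \frac{1}{6} \left(-97\right) = \frac{4}{3} - \frac{97}{6} = - \frac{89}{6} \approx -14.833$)
$M{\left(S,y \right)} = - \frac{89}{6} + S$ ($M{\left(S,y \right)} = S - \frac{89}{6} = - \frac{89}{6} + S$)
$\frac{M{\left(18,-4 \right)}}{3778} = \frac{- \frac{89}{6} + 18}{3778} = \frac{19}{6} \cdot \frac{1}{3778} = \frac{19}{22668}$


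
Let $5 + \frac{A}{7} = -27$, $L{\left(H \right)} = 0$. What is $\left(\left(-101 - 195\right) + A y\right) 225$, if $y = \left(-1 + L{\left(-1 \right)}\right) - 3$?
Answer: $135000$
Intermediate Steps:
$A = -224$ ($A = -35 + 7 \left(-27\right) = -35 - 189 = -224$)
$y = -4$ ($y = \left(-1 + 0\right) - 3 = -1 - 3 = -4$)
$\left(\left(-101 - 195\right) + A y\right) 225 = \left(\left(-101 - 195\right) - -896\right) 225 = \left(-296 + 896\right) 225 = 600 \cdot 225 = 135000$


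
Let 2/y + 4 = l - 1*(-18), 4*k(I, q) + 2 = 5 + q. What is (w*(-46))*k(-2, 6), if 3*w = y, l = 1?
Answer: -23/5 ≈ -4.6000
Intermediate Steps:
k(I, q) = 3/4 + q/4 (k(I, q) = -1/2 + (5 + q)/4 = -1/2 + (5/4 + q/4) = 3/4 + q/4)
y = 2/15 (y = 2/(-4 + (1 - 1*(-18))) = 2/(-4 + (1 + 18)) = 2/(-4 + 19) = 2/15 ≈ 0.13333)
w = 2/45 (w = (1/3)*(2/15) = 2/45 ≈ 0.044444)
(w*(-46))*k(-2, 6) = ((2/45)*(-46))*(3/4 + (1/4)*6) = -92*(3/4 + 3/2)/45 = -92/45*9/4 = -23/5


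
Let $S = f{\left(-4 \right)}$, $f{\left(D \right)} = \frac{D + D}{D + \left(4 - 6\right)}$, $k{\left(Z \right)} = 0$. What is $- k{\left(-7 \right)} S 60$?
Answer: $0$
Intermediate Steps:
$f{\left(D \right)} = \frac{2 D}{-2 + D}$ ($f{\left(D \right)} = \frac{2 D}{D + \left(4 - 6\right)} = \frac{2 D}{D - 2} = \frac{2 D}{-2 + D}$)
$S = \frac{4}{3}$ ($S = 2 \left(-4\right) \frac{1}{-2 - 4} = 2 \left(-4\right) \frac{1}{-6} = 2 \left(-4\right) \left(- \frac{1}{6}\right) = \frac{4}{3} \approx 1.3333$)
$- k{\left(-7 \right)} S 60 = - 0 \cdot \frac{4}{3} \cdot 60 = - 0 \cdot 60 = \left(-1\right) 0 = 0$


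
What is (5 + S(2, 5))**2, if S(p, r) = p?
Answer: 49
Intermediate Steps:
(5 + S(2, 5))**2 = (5 + 2)**2 = 7**2 = 49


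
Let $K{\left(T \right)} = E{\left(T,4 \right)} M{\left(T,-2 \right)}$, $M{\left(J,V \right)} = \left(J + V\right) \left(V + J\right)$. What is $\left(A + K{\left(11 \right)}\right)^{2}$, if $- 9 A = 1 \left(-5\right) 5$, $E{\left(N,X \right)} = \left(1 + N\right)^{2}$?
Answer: $\frac{11025210001}{81} \approx 1.3611 \cdot 10^{8}$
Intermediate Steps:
$M{\left(J,V \right)} = \left(J + V\right)^{2}$ ($M{\left(J,V \right)} = \left(J + V\right) \left(J + V\right) = \left(J + V\right)^{2}$)
$A = \frac{25}{9}$ ($A = - \frac{1 \left(-5\right) 5}{9} = - \frac{\left(-5\right) 5}{9} = \left(- \frac{1}{9}\right) \left(-25\right) = \frac{25}{9} \approx 2.7778$)
$K{\left(T \right)} = \left(1 + T\right)^{2} \left(-2 + T\right)^{2}$ ($K{\left(T \right)} = \left(1 + T\right)^{2} \left(T - 2\right)^{2} = \left(1 + T\right)^{2} \left(-2 + T\right)^{2}$)
$\left(A + K{\left(11 \right)}\right)^{2} = \left(\frac{25}{9} + \left(1 + 11\right)^{2} \left(-2 + 11\right)^{2}\right)^{2} = \left(\frac{25}{9} + 12^{2} \cdot 9^{2}\right)^{2} = \left(\frac{25}{9} + 144 \cdot 81\right)^{2} = \left(\frac{25}{9} + 11664\right)^{2} = \left(\frac{105001}{9}\right)^{2} = \frac{11025210001}{81}$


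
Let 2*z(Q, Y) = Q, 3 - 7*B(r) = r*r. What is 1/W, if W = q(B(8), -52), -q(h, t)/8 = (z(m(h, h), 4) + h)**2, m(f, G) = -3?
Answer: -49/40898 ≈ -0.0011981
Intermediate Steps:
B(r) = 3/7 - r**2/7 (B(r) = 3/7 - r*r/7 = 3/7 - r**2/7)
z(Q, Y) = Q/2
q(h, t) = -8*(-3/2 + h)**2 (q(h, t) = -8*((1/2)*(-3) + h)**2 = -8*(-3/2 + h)**2)
W = -40898/49 (W = -2*(-3 + 2*(3/7 - 1/7*8**2))**2 = -2*(-3 + 2*(3/7 - 1/7*64))**2 = -2*(-3 + 2*(3/7 - 64/7))**2 = -2*(-3 + 2*(-61/7))**2 = -2*(-3 - 122/7)**2 = -2*(-143/7)**2 = -2*20449/49 = -40898/49 ≈ -834.65)
1/W = 1/(-40898/49) = -49/40898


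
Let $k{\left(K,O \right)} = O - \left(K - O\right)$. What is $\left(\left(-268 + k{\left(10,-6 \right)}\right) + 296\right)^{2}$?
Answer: $36$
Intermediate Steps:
$k{\left(K,O \right)} = - K + 2 O$ ($k{\left(K,O \right)} = O - \left(K - O\right) = - K + 2 O$)
$\left(\left(-268 + k{\left(10,-6 \right)}\right) + 296\right)^{2} = \left(\left(-268 + \left(\left(-1\right) 10 + 2 \left(-6\right)\right)\right) + 296\right)^{2} = \left(\left(-268 - 22\right) + 296\right)^{2} = \left(-290 + 296\right)^{2} = 6^{2} = 36$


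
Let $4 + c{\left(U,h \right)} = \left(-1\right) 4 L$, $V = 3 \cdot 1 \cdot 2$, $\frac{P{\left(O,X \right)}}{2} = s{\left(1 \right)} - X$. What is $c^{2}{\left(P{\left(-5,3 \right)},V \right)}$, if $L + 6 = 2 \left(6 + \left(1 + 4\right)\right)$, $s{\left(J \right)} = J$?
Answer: $4624$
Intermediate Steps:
$L = 16$ ($L = -6 + 2 \left(6 + \left(1 + 4\right)\right) = -6 + 2 \left(6 + 5\right) = -6 + 2 \cdot 11 = -6 + 22 = 16$)
$P{\left(O,X \right)} = 2 - 2 X$ ($P{\left(O,X \right)} = 2 \left(1 - X\right) = 2 - 2 X$)
$V = 6$ ($V = 3 \cdot 2 = 6$)
$c{\left(U,h \right)} = -68$ ($c{\left(U,h \right)} = -4 + \left(-1\right) 4 \cdot 16 = -4 - 64 = -68$)
$c^{2}{\left(P{\left(-5,3 \right)},V \right)} = \left(-68\right)^{2} = 4624$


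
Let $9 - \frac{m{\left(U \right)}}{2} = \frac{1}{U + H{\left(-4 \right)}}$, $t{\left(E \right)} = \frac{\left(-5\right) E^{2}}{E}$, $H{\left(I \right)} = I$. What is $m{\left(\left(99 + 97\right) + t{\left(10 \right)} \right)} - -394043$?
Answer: $\frac{27978330}{71} \approx 3.9406 \cdot 10^{5}$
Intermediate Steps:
$t{\left(E \right)} = - 5 E$
$m{\left(U \right)} = 18 - \frac{2}{-4 + U}$ ($m{\left(U \right)} = 18 - \frac{2}{U - 4} = 18 - \frac{2}{-4 + U}$)
$m{\left(\left(99 + 97\right) + t{\left(10 \right)} \right)} - -394043 = \frac{2 \left(-37 + 9 \left(\left(99 + 97\right) - 50\right)\right)}{-4 + \left(\left(99 + 97\right) - 50\right)} - -394043 = \frac{2 \left(-37 + 9 \left(196 - 50\right)\right)}{-4 + \left(196 - 50\right)} + 394043 = \frac{2 \left(-37 + 9 \cdot 146\right)}{-4 + 146} + 394043 = \frac{2 \left(-37 + 1314\right)}{142} + 394043 = 2 \cdot \frac{1}{142} \cdot 1277 + 394043 = \frac{1277}{71} + 394043 = \frac{27978330}{71}$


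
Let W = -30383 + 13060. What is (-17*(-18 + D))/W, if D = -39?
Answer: -57/1019 ≈ -0.055937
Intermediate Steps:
W = -17323
(-17*(-18 + D))/W = -17*(-18 - 39)/(-17323) = -17*(-57)*(-1/17323) = 969*(-1/17323) = -57/1019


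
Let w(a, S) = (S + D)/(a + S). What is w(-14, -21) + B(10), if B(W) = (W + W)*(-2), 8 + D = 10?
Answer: -1381/35 ≈ -39.457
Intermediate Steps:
D = 2 (D = -8 + 10 = 2)
w(a, S) = (2 + S)/(S + a) (w(a, S) = (S + 2)/(a + S) = (2 + S)/(S + a))
B(W) = -4*W (B(W) = (2*W)*(-2) = -4*W)
w(-14, -21) + B(10) = (2 - 21)/(-21 - 14) - 4*10 = -19/(-35) - 40 = -1/35*(-19) - 40 = 19/35 - 40 = -1381/35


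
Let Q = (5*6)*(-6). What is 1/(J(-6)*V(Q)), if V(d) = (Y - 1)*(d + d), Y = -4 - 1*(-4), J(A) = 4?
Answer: 1/1440 ≈ 0.00069444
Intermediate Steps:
Q = -180 (Q = 30*(-6) = -180)
Y = 0 (Y = -4 + 4 = 0)
V(d) = -2*d (V(d) = (0 - 1)*(d + d) = -2*d)
1/(J(-6)*V(Q)) = 1/(4*(-2*(-180))) = 1/(4*360) = 1/1440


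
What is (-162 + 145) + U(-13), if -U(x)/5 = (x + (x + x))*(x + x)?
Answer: -5087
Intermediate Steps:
U(x) = -30*x² (U(x) = -5*(x + (x + x))*(x + x) = -5*(x + 2*x)*2*x = -5*3*x*2*x = -30*x²)
(-162 + 145) + U(-13) = (-162 + 145) - 30*(-13)² = -17 - 30*169 = -17 - 5070 = -5087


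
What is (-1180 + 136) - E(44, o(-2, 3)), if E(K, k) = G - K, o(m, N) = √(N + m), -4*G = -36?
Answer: -1009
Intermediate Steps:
G = 9 (G = -¼*(-36) = 9)
E(K, k) = 9 - K
(-1180 + 136) - E(44, o(-2, 3)) = (-1180 + 136) - (9 - 1*44) = -1044 - (9 - 44) = -1044 - 1*(-35) = -1044 + 35 = -1009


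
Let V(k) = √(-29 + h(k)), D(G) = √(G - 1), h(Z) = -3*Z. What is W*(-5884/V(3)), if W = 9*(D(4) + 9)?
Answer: 26478*I*√38*(9 + √3)/19 ≈ 92195.0*I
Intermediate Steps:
D(G) = √(-1 + G)
V(k) = √(-29 - 3*k)
W = 81 + 9*√3 (W = 9*(√(-1 + 4) + 9) = 9*(√3 + 9) = 9*(9 + √3) = 81 + 9*√3 ≈ 96.589)
W*(-5884/V(3)) = (81 + 9*√3)*(-5884/√(-29 - 3*3)) = (81 + 9*√3)*(-5884/√(-29 - 9)) = (81 + 9*√3)*(-5884*(-I*√38/38)) = (81 + 9*√3)*(-(-2942)*I*√38/19) = (81 + 9*√3)*(2942*I*√38/19) = 2942*I*√38*(81 + 9*√3)/19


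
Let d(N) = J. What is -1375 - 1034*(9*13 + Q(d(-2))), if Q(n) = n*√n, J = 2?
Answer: -122353 - 2068*√2 ≈ -1.2528e+5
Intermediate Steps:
d(N) = 2
Q(n) = n^(3/2)
-1375 - 1034*(9*13 + Q(d(-2))) = -1375 - 1034*(9*13 + 2^(3/2)) = -1375 - 1034*(117 + 2*√2) = -1375 + (-120978 - 2068*√2) = -122353 - 2068*√2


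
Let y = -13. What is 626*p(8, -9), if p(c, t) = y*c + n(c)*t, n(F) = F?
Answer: -110176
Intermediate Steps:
p(c, t) = -13*c + c*t
626*p(8, -9) = 626*(8*(-13 - 9)) = 626*(8*(-22)) = 626*(-176) = -110176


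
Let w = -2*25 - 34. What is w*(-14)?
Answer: 1176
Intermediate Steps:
w = -84 (w = -50 - 34 = -84)
w*(-14) = -84*(-14) = 1176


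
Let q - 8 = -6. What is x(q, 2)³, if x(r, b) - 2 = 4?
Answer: 216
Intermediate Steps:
q = 2 (q = 8 - 6 = 2)
x(r, b) = 6 (x(r, b) = 2 + 4 = 6)
x(q, 2)³ = 6³ = 216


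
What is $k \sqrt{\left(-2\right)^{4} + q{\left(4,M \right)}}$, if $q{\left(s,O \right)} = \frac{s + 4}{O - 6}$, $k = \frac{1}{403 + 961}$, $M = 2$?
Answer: $\frac{\sqrt{14}}{1364} \approx 0.0027432$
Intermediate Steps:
$k = \frac{1}{1364} \approx 0.00073314$
$q{\left(s,O \right)} = \frac{4 + s}{-6 + O}$
$k \sqrt{\left(-2\right)^{4} + q{\left(4,M \right)}} = \frac{\sqrt{\left(-2\right)^{4} + \frac{4 + 4}{-6 + 2}}}{1364} = \frac{\sqrt{16 + \frac{1}{-4} \cdot 8}}{1364} = \frac{\sqrt{16 - 2}}{1364} = \frac{\sqrt{14}}{1364}$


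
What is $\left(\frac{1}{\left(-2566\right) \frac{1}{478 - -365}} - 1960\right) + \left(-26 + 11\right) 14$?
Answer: $- \frac{5569063}{2566} \approx -2170.3$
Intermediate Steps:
$\left(\frac{1}{\left(-2566\right) \frac{1}{478 - -365}} - 1960\right) + \left(-26 + 11\right) 14 = \left(\frac{1}{\left(-2566\right) \frac{1}{478 + 365}} - 1960\right) - 210 = \left(\frac{1}{\left(-2566\right) \frac{1}{843}} - 1960\right) - 210 = \left(\frac{1}{- \frac{2566}{843}} - 1960\right) - 210 = \left(- \frac{843}{2566} - 1960\right) - 210 = - \frac{5030203}{2566} - 210 = - \frac{5569063}{2566}$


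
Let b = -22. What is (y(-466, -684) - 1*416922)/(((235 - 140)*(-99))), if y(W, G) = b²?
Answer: 37858/855 ≈ 44.278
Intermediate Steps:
y(W, G) = 484 (y(W, G) = (-22)² = 484)
(y(-466, -684) - 1*416922)/(((235 - 140)*(-99))) = (484 - 1*416922)/(((235 - 140)*(-99))) = (484 - 416922)/((95*(-99))) = -416438/(-9405) = -416438*(-1/9405) = 37858/855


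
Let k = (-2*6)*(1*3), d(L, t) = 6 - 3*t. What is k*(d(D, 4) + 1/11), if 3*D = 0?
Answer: 2340/11 ≈ 212.73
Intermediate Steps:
D = 0 (D = (⅓)*0 = 0)
k = -36 (k = -12*3 = -36)
k*(d(D, 4) + 1/11) = -36*((6 - 3*4) + 1/11) = -36*((6 - 12) + 1/11) = -36*(-6 + 1/11) = -36*(-65/11) = 2340/11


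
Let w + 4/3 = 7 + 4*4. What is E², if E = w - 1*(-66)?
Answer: 69169/9 ≈ 7685.4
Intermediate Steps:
w = 65/3 (w = -4/3 + (7 + 4*4) = -4/3 + (7 + 16) = -4/3 + 23 = 65/3 ≈ 21.667)
E = 263/3 (E = 65/3 - 1*(-66) = 65/3 + 66 = 263/3 ≈ 87.667)
E² = (263/3)² = 69169/9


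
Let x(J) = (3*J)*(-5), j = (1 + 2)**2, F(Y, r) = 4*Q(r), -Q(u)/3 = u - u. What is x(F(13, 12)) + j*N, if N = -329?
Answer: -2961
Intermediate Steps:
Q(u) = 0 (Q(u) = -3*(u - u) = -3*0 = 0)
F(Y, r) = 0 (F(Y, r) = 4*0 = 0)
j = 9 (j = 3**2 = 9)
x(J) = -15*J
x(F(13, 12)) + j*N = -15*0 + 9*(-329) = 0 - 2961 = -2961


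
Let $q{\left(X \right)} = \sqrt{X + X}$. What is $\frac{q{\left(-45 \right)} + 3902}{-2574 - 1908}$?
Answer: $- \frac{1951}{2241} - \frac{i \sqrt{10}}{1494} \approx -0.87059 - 0.0021167 i$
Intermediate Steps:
$q{\left(X \right)} = \sqrt{2} \sqrt{X}$ ($q{\left(X \right)} = \sqrt{2 X} = \sqrt{2} \sqrt{X}$)
$\frac{q{\left(-45 \right)} + 3902}{-2574 - 1908} = \frac{\sqrt{2} \sqrt{-45} + 3902}{-2574 - 1908} = \frac{\sqrt{2} \cdot 3 i \sqrt{5} + 3902}{-4482} = \left(3 i \sqrt{10} + 3902\right) \left(- \frac{1}{4482}\right) = \left(3902 + 3 i \sqrt{10}\right) \left(- \frac{1}{4482}\right) = - \frac{1951}{2241} - \frac{i \sqrt{10}}{1494}$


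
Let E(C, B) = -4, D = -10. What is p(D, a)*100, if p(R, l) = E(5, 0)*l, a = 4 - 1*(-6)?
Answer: -4000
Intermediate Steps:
a = 10 (a = 4 + 6 = 10)
p(R, l) = -4*l
p(D, a)*100 = -4*10*100 = -40*100 = -4000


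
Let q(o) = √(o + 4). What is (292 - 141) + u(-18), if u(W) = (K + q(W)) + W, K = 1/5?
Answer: 666/5 + I*√14 ≈ 133.2 + 3.7417*I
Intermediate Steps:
K = ⅕ ≈ 0.20000
q(o) = √(4 + o)
u(W) = ⅕ + W + √(4 + W) (u(W) = (⅕ + √(4 + W)) + W = ⅕ + W + √(4 + W))
(292 - 141) + u(-18) = (292 - 141) + (⅕ - 18 + √(4 - 18)) = 151 + (⅕ - 18 + √(-14)) = 151 + (⅕ - 18 + I*√14) = 151 + (-89/5 + I*√14) = 666/5 + I*√14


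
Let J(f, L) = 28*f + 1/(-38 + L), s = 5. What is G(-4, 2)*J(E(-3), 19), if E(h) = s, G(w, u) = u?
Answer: 5318/19 ≈ 279.89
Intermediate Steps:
E(h) = 5
J(f, L) = 1/(-38 + L) + 28*f
G(-4, 2)*J(E(-3), 19) = 2*((1 - 1064*5 + 28*19*5)/(-38 + 19)) = 2*((1 - 5320 + 2660)/(-19)) = 2*(-1/19*(-2659)) = 2*(2659/19) = 5318/19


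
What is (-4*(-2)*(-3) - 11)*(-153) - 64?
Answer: 5291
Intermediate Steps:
(-4*(-2)*(-3) - 11)*(-153) - 64 = (8*(-3) - 11)*(-153) - 64 = (-24 - 11)*(-153) - 64 = -35*(-153) - 64 = 5355 - 64 = 5291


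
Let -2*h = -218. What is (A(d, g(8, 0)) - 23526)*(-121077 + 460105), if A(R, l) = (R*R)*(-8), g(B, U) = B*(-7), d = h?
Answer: -40199906072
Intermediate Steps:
h = 109 (h = -½*(-218) = 109)
d = 109
g(B, U) = -7*B
A(R, l) = -8*R² (A(R, l) = R²*(-8) = -8*R²)
(A(d, g(8, 0)) - 23526)*(-121077 + 460105) = (-8*109² - 23526)*(-121077 + 460105) = (-8*11881 - 23526)*339028 = (-95048 - 23526)*339028 = -118574*339028 = -40199906072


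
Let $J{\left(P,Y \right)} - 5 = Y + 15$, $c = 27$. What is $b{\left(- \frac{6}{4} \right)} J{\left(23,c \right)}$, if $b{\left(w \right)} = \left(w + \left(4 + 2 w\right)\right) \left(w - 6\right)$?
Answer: $\frac{705}{4} \approx 176.25$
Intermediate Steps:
$b{\left(w \right)} = \left(-6 + w\right) \left(4 + 3 w\right)$ ($b{\left(w \right)} = \left(4 + 3 w\right) \left(-6 + w\right) = \left(-6 + w\right) \left(4 + 3 w\right)$)
$J{\left(P,Y \right)} = 20 + Y$ ($J{\left(P,Y \right)} = 5 + \left(Y + 15\right) = 5 + \left(15 + Y\right) = 20 + Y$)
$b{\left(- \frac{6}{4} \right)} J{\left(23,c \right)} = \left(-24 - 14 \left(- \frac{6}{4}\right) + 3 \left(- \frac{6}{4}\right)^{2}\right) \left(20 + 27\right) = \left(-24 - 14 \left(\left(-6\right) \frac{1}{4}\right) + 3 \left(\left(-6\right) \frac{1}{4}\right)^{2}\right) 47 = \left(-24 - -21 + 3 \left(- \frac{3}{2}\right)^{2}\right) 47 = \left(-24 + 21 + 3 \cdot \frac{9}{4}\right) 47 = \left(-24 + 21 + \frac{27}{4}\right) 47 = \frac{15}{4} \cdot 47 = \frac{705}{4}$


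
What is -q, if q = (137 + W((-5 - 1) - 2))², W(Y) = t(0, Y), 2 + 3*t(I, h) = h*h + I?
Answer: -223729/9 ≈ -24859.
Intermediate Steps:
t(I, h) = -⅔ + I/3 + h²/3 (t(I, h) = -⅔ + (h*h + I)/3 = -⅔ + (h² + I)/3 = -⅔ + (I + h²)/3 = -⅔ + (I/3 + h²/3) = -⅔ + I/3 + h²/3)
W(Y) = -⅔ + Y²/3 (W(Y) = -⅔ + (⅓)*0 + Y²/3 = -⅔ + 0 + Y²/3 = -⅔ + Y²/3)
q = 223729/9 (q = (137 + (-⅔ + ((-5 - 1) - 2)²/3))² = (137 + (-⅔ + (-6 - 2)²/3))² = (137 + (-⅔ + (⅓)*(-8)²))² = (137 + (-⅔ + (⅓)*64))² = (137 + (-⅔ + 64/3))² = (137 + 62/3)² = (473/3)² = 223729/9 ≈ 24859.)
-q = -1*223729/9 = -223729/9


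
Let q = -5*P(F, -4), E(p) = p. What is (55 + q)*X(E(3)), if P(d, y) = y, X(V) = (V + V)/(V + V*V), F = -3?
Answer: 75/2 ≈ 37.500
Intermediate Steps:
X(V) = 2*V/(V + V²) (X(V) = (2*V)/(V + V²) = 2*V/(V + V²))
q = 20 (q = -5*(-4) = 20)
(55 + q)*X(E(3)) = (55 + 20)*(2/(1 + 3)) = 75*(2/4) = 75*(2*(¼)) = 75*(½) = 75/2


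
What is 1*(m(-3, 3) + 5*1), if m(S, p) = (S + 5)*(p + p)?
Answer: 17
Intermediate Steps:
m(S, p) = 2*p*(5 + S) (m(S, p) = (5 + S)*(2*p) = 2*p*(5 + S))
1*(m(-3, 3) + 5*1) = 1*(2*3*(5 - 3) + 5*1) = 1*(2*3*2 + 5) = 1*(12 + 5) = 1*17 = 17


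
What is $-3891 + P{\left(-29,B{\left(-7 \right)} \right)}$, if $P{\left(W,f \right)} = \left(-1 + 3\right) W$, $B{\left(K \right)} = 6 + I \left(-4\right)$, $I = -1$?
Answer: $-3949$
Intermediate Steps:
$B{\left(K \right)} = 10$ ($B{\left(K \right)} = 6 - -4 = 6 + 4 = 10$)
$P{\left(W,f \right)} = 2 W$
$-3891 + P{\left(-29,B{\left(-7 \right)} \right)} = -3891 + 2 \left(-29\right) = -3891 - 58 = -3949$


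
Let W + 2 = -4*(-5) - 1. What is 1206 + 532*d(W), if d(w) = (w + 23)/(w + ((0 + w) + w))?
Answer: 82786/51 ≈ 1623.3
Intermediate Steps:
W = 17 (W = -2 + (-4*(-5) - 1) = -2 + (20 - 1) = -2 + 19 = 17)
d(w) = (23 + w)/(3*w) (d(w) = (23 + w)/(w + (w + w)) = (23 + w)/(w + 2*w) = (23 + w)/((3*w)) = (23 + w)*(1/(3*w)) = (23 + w)/(3*w))
1206 + 532*d(W) = 1206 + 532*((⅓)*(23 + 17)/17) = 1206 + 532*((⅓)*(1/17)*40) = 1206 + 532*(40/51) = 1206 + 21280/51 = 82786/51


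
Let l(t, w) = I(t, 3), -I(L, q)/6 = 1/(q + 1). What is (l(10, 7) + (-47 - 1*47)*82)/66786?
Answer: -15419/133572 ≈ -0.11544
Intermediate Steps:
I(L, q) = -6/(1 + q) (I(L, q) = -6/(q + 1) = -6/(1 + q))
l(t, w) = -3/2 (l(t, w) = -6/(1 + 3) = -6/4 = -6*1/4 = -3/2)
(l(10, 7) + (-47 - 1*47)*82)/66786 = (-3/2 + (-47 - 1*47)*82)/66786 = (-3/2 + (-47 - 47)*82)*(1/66786) = (-3/2 - 94*82)*(1/66786) = (-3/2 - 7708)*(1/66786) = -15419/2*1/66786 = -15419/133572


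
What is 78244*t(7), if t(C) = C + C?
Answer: 1095416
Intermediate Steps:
t(C) = 2*C
78244*t(7) = 78244*(2*7) = 78244*14 = 1095416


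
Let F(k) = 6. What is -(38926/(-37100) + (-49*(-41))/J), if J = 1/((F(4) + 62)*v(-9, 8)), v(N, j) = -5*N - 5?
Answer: -101366084537/18550 ≈ -5.4645e+6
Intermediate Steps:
v(N, j) = -5 - 5*N
J = 1/2720 (J = 1/((6 + 62)*(-5 - 5*(-9))) = 1/(68*(-5 + 45)) = 1/(68*40) = 1/2720 ≈ 0.00036765)
-(38926/(-37100) + (-49*(-41))/J) = -(38926/(-37100) + (-49*(-41))/(1/2720)) = -(38926*(-1/37100) + 2009*2720) = -(-19463/18550 + 5464480) = -1*101366084537/18550 = -101366084537/18550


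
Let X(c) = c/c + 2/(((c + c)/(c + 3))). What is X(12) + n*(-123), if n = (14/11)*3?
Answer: -20565/44 ≈ -467.39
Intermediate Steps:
n = 42/11 (n = (14*(1/11))*3 = (14/11)*3 = 42/11 ≈ 3.8182)
X(c) = 1 + (3 + c)/c (X(c) = 1 + 2/(((2*c)/(3 + c))) = 1 + 2/((2*c/(3 + c))) = 1 + 2*((3 + c)/(2*c)) = 1 + (3 + c)/c)
X(12) + n*(-123) = (2 + 3/12) + (42/11)*(-123) = (2 + 3*(1/12)) - 5166/11 = (2 + ¼) - 5166/11 = 9/4 - 5166/11 = -20565/44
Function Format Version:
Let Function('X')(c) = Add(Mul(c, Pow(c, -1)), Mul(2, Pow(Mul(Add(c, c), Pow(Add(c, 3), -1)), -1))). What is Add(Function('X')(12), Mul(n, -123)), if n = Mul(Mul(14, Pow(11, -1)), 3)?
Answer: Rational(-20565, 44) ≈ -467.39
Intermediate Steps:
n = Rational(42, 11) (n = Mul(Mul(14, Rational(1, 11)), 3) = Mul(Rational(14, 11), 3) = Rational(42, 11) ≈ 3.8182)
Function('X')(c) = Add(1, Mul(Pow(c, -1), Add(3, c))) (Function('X')(c) = Add(1, Mul(2, Pow(Mul(Mul(2, c), Pow(Add(3, c), -1)), -1))) = Add(1, Mul(2, Pow(Mul(2, c, Pow(Add(3, c), -1)), -1))) = Add(1, Mul(2, Mul(Rational(1, 2), Pow(c, -1), Add(3, c)))) = Add(1, Mul(Pow(c, -1), Add(3, c))))
Add(Function('X')(12), Mul(n, -123)) = Add(Add(2, Mul(3, Pow(12, -1))), Mul(Rational(42, 11), -123)) = Add(Add(2, Mul(3, Rational(1, 12))), Rational(-5166, 11)) = Add(Add(2, Rational(1, 4)), Rational(-5166, 11)) = Add(Rational(9, 4), Rational(-5166, 11)) = Rational(-20565, 44)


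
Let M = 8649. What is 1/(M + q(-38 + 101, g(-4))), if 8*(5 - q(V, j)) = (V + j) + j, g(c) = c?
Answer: 8/69177 ≈ 0.00011565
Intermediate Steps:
q(V, j) = 5 - j/4 - V/8 (q(V, j) = 5 - ((V + j) + j)/8 = 5 - (V + 2*j)/8 = 5 + (-j/4 - V/8) = 5 - j/4 - V/8)
1/(M + q(-38 + 101, g(-4))) = 1/(8649 + (5 - 1/4*(-4) - (-38 + 101)/8)) = 1/(8649 + (5 + 1 - 1/8*63)) = 1/(8649 + (5 + 1 - 63/8)) = 1/(8649 - 15/8) = 1/(69177/8) = 8/69177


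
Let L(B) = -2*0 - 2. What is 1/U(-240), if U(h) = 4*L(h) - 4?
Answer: -1/12 ≈ -0.083333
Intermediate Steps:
L(B) = -2 (L(B) = 0 - 2 = -2)
U(h) = -12 (U(h) = 4*(-2) - 4 = -8 - 4 = -12)
1/U(-240) = 1/(-12) = -1/12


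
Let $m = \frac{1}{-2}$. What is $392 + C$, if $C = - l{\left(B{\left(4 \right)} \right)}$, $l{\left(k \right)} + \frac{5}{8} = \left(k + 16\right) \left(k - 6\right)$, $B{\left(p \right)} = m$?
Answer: $\frac{3947}{8} \approx 493.38$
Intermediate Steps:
$m = - \frac{1}{2} \approx -0.5$
$B{\left(p \right)} = - \frac{1}{2}$
$l{\left(k \right)} = - \frac{5}{8} + \left(-6 + k\right) \left(16 + k\right)$ ($l{\left(k \right)} = - \frac{5}{8} + \left(k + 16\right) \left(k - 6\right) = - \frac{5}{8} + \left(16 + k\right) \left(-6 + k\right) = - \frac{5}{8} + \left(-6 + k\right) \left(16 + k\right)$)
$C = \frac{811}{8}$ ($C = - (- \frac{773}{8} + \left(- \frac{1}{2}\right)^{2} + 10 \left(- \frac{1}{2}\right)) = - (- \frac{773}{8} + \frac{1}{4} - 5) = \left(-1\right) \left(- \frac{811}{8}\right) = \frac{811}{8} \approx 101.38$)
$392 + C = 392 + \frac{811}{8} = \frac{3947}{8}$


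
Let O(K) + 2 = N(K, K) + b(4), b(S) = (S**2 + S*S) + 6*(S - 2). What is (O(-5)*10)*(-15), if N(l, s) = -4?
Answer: -5700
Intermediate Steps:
b(S) = -12 + 2*S**2 + 6*S (b(S) = (S**2 + S**2) + 6*(-2 + S) = 2*S**2 + (-12 + 6*S) = -12 + 2*S**2 + 6*S)
O(K) = 38 (O(K) = -2 + (-4 + (-12 + 2*4**2 + 6*4)) = -2 + (-4 + (-12 + 2*16 + 24)) = -2 + (-4 + (-12 + 32 + 24)) = -2 + (-4 + 44) = -2 + 40 = 38)
(O(-5)*10)*(-15) = (38*10)*(-15) = 380*(-15) = -5700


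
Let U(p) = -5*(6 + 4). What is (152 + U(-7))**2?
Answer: 10404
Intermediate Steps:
U(p) = -50 (U(p) = -5*10 = -50)
(152 + U(-7))**2 = (152 - 50)**2 = 102**2 = 10404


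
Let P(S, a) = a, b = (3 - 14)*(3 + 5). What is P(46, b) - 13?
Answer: -101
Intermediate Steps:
b = -88 (b = -11*8 = -88)
P(46, b) - 13 = -88 - 13 = -101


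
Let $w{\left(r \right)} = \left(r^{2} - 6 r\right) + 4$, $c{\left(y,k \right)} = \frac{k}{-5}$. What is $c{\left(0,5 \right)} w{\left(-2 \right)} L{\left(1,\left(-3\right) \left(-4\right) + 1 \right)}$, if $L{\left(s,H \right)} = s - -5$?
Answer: $-120$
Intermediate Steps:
$L{\left(s,H \right)} = 5 + s$ ($L{\left(s,H \right)} = s + 5 = 5 + s$)
$c{\left(y,k \right)} = - \frac{k}{5}$ ($c{\left(y,k \right)} = k \left(- \frac{1}{5}\right) = - \frac{k}{5}$)
$w{\left(r \right)} = 4 + r^{2} - 6 r$
$c{\left(0,5 \right)} w{\left(-2 \right)} L{\left(1,\left(-3\right) \left(-4\right) + 1 \right)} = \left(- \frac{1}{5}\right) 5 \left(4 + \left(-2\right)^{2} - -12\right) \left(5 + 1\right) = - (4 + 4 + 12) 6 = \left(-1\right) 20 \cdot 6 = \left(-20\right) 6 = -120$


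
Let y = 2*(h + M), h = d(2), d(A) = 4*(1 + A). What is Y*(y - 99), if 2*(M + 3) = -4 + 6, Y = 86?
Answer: -6794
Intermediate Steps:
d(A) = 4 + 4*A
M = -2 (M = -3 + (-4 + 6)/2 = -3 + (½)*2 = -3 + 1 = -2)
h = 12 (h = 4 + 4*2 = 4 + 8 = 12)
y = 20 (y = 2*(12 - 2) = 2*10 = 20)
Y*(y - 99) = 86*(20 - 99) = 86*(-79) = -6794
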